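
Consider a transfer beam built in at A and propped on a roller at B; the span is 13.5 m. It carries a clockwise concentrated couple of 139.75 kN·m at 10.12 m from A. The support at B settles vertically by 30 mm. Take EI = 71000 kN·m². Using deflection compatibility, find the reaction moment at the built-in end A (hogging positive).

Release the roller at B. Primary structure: cantilever fixed at A.
Deflection at B on the released cantilever, summing each load's contribution:
  clockwise couple 139.75 at a = 10.12: M₀a(2L − a)/(2EI) = 11936/EI
Flexibility coefficient — unit upward force at B: δ_{BB} = L³/(3EI) = 820.1/EI.
With EI = 71000 kN·m²: δ_0 = 0.16812 m and δ_{BB} = 0.011551 m/kN.
Compatibility — the beam at B must follow the support down by 0.03 m: δ_0 − R_B·δ_{BB} = 0.03, so R_B = (0.16812 − 0.03)/0.011551 = 11.96 kN.
Moment equilibrium about A: M_A = Σ(load moments about A) − R_B·L = 139.8 − 11.96×13.5 = -21.67 kN·m.

M_A = -21.67 kN·m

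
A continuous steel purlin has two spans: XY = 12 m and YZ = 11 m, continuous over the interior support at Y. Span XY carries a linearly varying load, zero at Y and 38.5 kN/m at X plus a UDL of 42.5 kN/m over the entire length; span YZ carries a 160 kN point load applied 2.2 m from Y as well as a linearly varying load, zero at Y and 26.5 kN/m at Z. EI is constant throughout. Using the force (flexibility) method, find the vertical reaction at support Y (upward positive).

Release continuity at Y by inserting a hinge; the redundant is the internal moment M_Y. The primary structure is two simply-supported spans XY and YZ.
Discontinuity in slope at Y on the released structure — sum the simple-span end rotations:
  span XY: triangular load, peak 38.5: 7w₀L³/(360EI) = 1294/EI
  span XY: UDL 42.5: wL³/(24EI) = 3060/EI
  span YZ: point load 160 at a = 2.2: Pab(L + b)/(6LEI) = 929.3/EI
  span YZ: triangular load, peak 26.5: 7w₀L³/(360EI) = 685.8/EI
  relative rotation θ_0 = (4354 + 1615)/EI = 5969/EI
A unit hogging moment at Y produces rotation L₁/(3EI) + L₂/(3EI) = 7.667/EI.
Slope continuity at Y: θ_0 = M_Y·7.667/EI, so M_Y = 5969/7.667 = 778.5 kN·m (hogging).
Span XY, ΣM about X with M_Y applied at Y: R_Y^{XY}·12 = 3984 + 778.5, so R_Y^{XY} = 396.9 kN and R_X = 741 − 396.9 = 344.1 kN.
Span YZ, ΣM about Z: R_Y^{YZ}·11 = 1942 + 778.5, so R_Y^{YZ} = 247.4 kN and R_Z = 305.8 − 247.4 = 58.39 kN.
R_Y = 396.9 + 247.4 = 644.2 kN.

R_Y = 644.2 kN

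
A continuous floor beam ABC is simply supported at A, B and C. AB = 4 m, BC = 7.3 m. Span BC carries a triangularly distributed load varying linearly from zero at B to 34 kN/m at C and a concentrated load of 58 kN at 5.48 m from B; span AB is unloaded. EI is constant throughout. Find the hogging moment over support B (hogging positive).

Release continuity at B by inserting a hinge; the redundant is the internal moment M_B. The primary structure is two simply-supported spans AB and BC.
End slopes at the hinge B, treating each span as simply supported:
  span BC: triangular load, peak 34: 7w₀L³/(360EI) = 257.2/EI
  span BC: point load 58 at a = 5.48: Pab(L + b)/(6LEI) = 120.4/EI
  relative rotation θ_0 = (0 + 377.6)/EI = 377.6/EI
A unit hogging moment at B produces rotation L₁/(3EI) + L₂/(3EI) = 3.767/EI.
Compatibility: M_B·(L₁+L₂)/(3EI) = θ_0, giving M_B = 100.3 kN·m (hogging).

M_B = 100.3 kN·m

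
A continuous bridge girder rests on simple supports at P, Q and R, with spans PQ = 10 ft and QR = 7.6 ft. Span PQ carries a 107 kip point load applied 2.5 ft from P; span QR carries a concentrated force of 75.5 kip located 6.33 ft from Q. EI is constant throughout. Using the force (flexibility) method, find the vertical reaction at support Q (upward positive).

Take M_Q as the redundant. Released structure: two simple spans PQ and QR with a hinge at Q.
End slopes at the hinge Q, treating each span as simply supported:
  span PQ: point load 107 at a = 2.5: Pab(L + a)/(6LEI) = 418/EI
  span QR: point load 75.5 at a = 6.33: Pab(L + b)/(6LEI) = 118.1/EI
  relative rotation θ_0 = (418 + 118.1)/EI = 536/EI
A unit hogging moment at Q produces rotation L₁/(3EI) + L₂/(3EI) = 5.867/EI.
Slope continuity at Q: θ_0 = M_Q·5.867/EI, so M_Q = 536/5.867 = 91.37 kip·ft (hogging).
Span PQ, ΣM about P with M_Q applied at Q: R_Q^{PQ}·10 = 267.5 + 91.37, so R_Q^{PQ} = 35.89 kip and R_P = 107 − 35.89 = 71.11 kip.
Span QR, ΣM about R: R_Q^{QR}·7.6 = 95.89 + 91.37, so R_Q^{QR} = 24.64 kip and R_R = 75.5 − 24.64 = 50.86 kip.
R_Q = 35.89 + 24.64 = 60.53 kip.

R_Q = 60.53 kip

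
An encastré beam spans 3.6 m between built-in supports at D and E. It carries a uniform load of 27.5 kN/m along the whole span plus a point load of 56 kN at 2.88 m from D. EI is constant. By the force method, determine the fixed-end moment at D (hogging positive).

Take the two fixed-end moments M_D, M_E as redundants; the released structure is the simple span DE.
On the primary (simply-supported) span, the end slopes from the loading are:
  at D: UDL 27.5: wL³/(24EI) = 53.46/EI
  at E: UDL 27.5: wL³/(24EI) = 53.46/EI
  at D: point load 56 at a = 2.88: Pab(L + b)/(6LEI) = 23.22/EI
  at E: point load 56 at a = 2.88: Pab(L + a)/(6LEI) = 34.84/EI
  θ_D0 = 76.68/EI,  θ_E0 = 88.3/EI
Flexibility coefficients: a unit moment at one end gives L/(3EI) there and L/(6EI) at the far end, so f₁₁ = f₂₂ = 1.2/EI and f₁₂ = f₂₁ = 0.6/EI.
Compatibility — zero rotation at each built-in end:
  1.2 M_D + 0.6 M_E = 76.68
  0.6 M_D + 1.2 M_E = 88.3
Solving the pair gives M_D = 36.15 kN·m and M_E = 55.5 kN·m (hogging).

M_D = 36.15 kN·m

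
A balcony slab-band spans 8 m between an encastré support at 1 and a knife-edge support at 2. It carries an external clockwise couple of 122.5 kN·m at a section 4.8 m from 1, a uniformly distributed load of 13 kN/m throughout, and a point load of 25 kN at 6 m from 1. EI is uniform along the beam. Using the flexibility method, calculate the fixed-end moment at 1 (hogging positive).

M_1 = 95.59 kN·m

Release the roller at 2. Primary structure: cantilever fixed at 1.
Downward deflection at the released point 2 due to the loads:
  clockwise couple 122.5 at a = 4.8: M₀a(2L − a)/(2EI) = 3293/EI
  UDL 13: wL⁴/(8EI) = 6656/EI
  point load 25 at a = 6: Pa²(3L − a)/(6EI) = 2700/EI
  δ_0 = 12649/EI
Flexibility coefficient — unit upward force at 2: δ_{22} = L³/(3EI) = 170.7/EI.
The prop prevents deflection at 2: R_2 = δ_0/δ_{22} = 12649/170.7 = 74.11 kN.
Moment equilibrium about 1: M_1 = Σ(load moments about 1) − R_2·L = 688.5 − 74.11×8 = 95.59 kN·m.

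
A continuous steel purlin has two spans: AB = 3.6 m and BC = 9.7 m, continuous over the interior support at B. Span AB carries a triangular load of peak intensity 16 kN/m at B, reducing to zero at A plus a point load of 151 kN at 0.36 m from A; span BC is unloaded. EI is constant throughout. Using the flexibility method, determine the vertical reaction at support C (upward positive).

R_C = -1.137 kN

Take M_B as the redundant. Released structure: two simple spans AB and BC with a hinge at B.
Rotations at B on the released spans (each span's end-slope, ×1/EI):
  span AB: triangular load, peak 16: w₀L³/(45EI) = 16.59/EI
  span AB: point load 151 at a = 0.36: Pab(L + a)/(6LEI) = 32.29/EI
  relative rotation θ_0 = (48.88 + 0)/EI = 48.88/EI
A unit hogging moment at B produces rotation L₁/(3EI) + L₂/(3EI) = 4.433/EI.
Slope continuity at B: θ_0 = M_B·4.433/EI, so M_B = 48.88/4.433 = 11.03 kN·m (hogging).
Span BC, ΣM about C: R_B^{BC}·9.7 = 0 + 11.03, so R_B^{BC} = 1.137 kN and R_C = 0 − 1.137 = -1.137 kN.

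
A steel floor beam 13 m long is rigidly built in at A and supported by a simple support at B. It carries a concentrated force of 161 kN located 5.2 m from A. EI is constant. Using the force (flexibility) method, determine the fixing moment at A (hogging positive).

Release the roller at B. Primary structure: cantilever fixed at A.
Primary-structure tip deflection at B by superposition:
  point load 161 at a = 5.2: Pa²(3L − a)/(6EI) = 24524/EI
Tip deflection under a unit load at B: L³/(3EI) = 732.3/EI.
Compatibility at B: δ_0 − R_B·δ_{BB} = 0, so R_B = 24524/732.3 = 33.49 kN.
Moment equilibrium about A: M_A = Σ(load moments about A) − R_B·L = 837.2 − 33.49×13 = 401.9 kN·m.

M_A = 401.9 kN·m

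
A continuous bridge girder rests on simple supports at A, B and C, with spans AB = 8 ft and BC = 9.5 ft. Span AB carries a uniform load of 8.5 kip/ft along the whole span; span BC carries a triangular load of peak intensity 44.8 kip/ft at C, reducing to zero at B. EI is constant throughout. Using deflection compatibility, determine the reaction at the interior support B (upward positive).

Take M_B as the redundant. Released structure: two simple spans AB and BC with a hinge at B.
Rotations at B on the released spans (each span's end-slope, ×1/EI):
  span AB: UDL 8.5: wL³/(24EI) = 181.3/EI
  span BC: triangular load, peak 44.8: 7w₀L³/(360EI) = 746.9/EI
  relative rotation θ_0 = (181.3 + 746.9)/EI = 928.2/EI
A unit hogging moment at B produces rotation L₁/(3EI) + L₂/(3EI) = 5.833/EI.
Compatibility: M_B·(L₁+L₂)/(3EI) = θ_0, giving M_B = 159.1 kip·ft (hogging).
Span AB, ΣM about A with M_B applied at B: R_B^{AB}·8 = 272 + 159.1, so R_B^{AB} = 53.89 kip and R_A = 68 − 53.89 = 14.11 kip.
Span BC, ΣM about C: R_B^{BC}·9.5 = 673.9 + 159.1, so R_B^{BC} = 87.68 kip and R_C = 212.8 − 87.68 = 125.1 kip.
R_B = 53.89 + 87.68 = 141.6 kip.

R_B = 141.6 kip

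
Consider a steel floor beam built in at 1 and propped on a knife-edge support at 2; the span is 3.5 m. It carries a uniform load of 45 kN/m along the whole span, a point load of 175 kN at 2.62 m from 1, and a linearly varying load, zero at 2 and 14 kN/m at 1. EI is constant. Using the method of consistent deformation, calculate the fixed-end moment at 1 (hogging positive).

Choose R_2 as the redundant. The primary structure is the cantilever fixed at 1.
Free-end deflection of the primary structure under the applied loading (downward +):
  UDL 45: wL⁴/(8EI) = 844.1/EI
  point load 175 at a = 2.62: Pa²(3L − a)/(6EI) = 1578/EI
  triangular load, peak 14 at the fixed end: w₀L⁴/(30EI) = 70.03/EI
  δ_0 = 2492/EI
Flexibility coefficient — unit upward force at 2: δ_{22} = L³/(3EI) = 14.29/EI.
Compatibility at 2: δ_0 − R_2·δ_{22} = 0, so R_2 = 2492/14.29 = 174.4 kN.
Moment equilibrium about 1: M_1 = Σ(load moments about 1) − R_2·L = 762.7 − 174.4×3.5 = 152.5 kN·m.

M_1 = 152.5 kN·m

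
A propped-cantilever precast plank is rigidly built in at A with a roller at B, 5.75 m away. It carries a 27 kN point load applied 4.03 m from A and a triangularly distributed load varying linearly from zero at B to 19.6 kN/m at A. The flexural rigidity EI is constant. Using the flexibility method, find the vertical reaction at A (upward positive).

Release the roller at B. Primary structure: cantilever fixed at A.
Deflection at B on the released cantilever, summing each load's contribution:
  point load 27 at a = 4.03: Pa²(3L − a)/(6EI) = 966.2/EI
  triangular load, peak 19.6 at the fixed end: w₀L⁴/(30EI) = 714.2/EI
  δ_0 = 1680/EI
Tip deflection under a unit load at B: L³/(3EI) = 63.37/EI.
The prop prevents deflection at B: R_B = δ_0/δ_{BB} = 1680/63.37 = 26.52 kN.
Vertical equilibrium: R_A = ΣP − R_B = 83.35 − 26.52 = 56.83 kN.

R_A = 56.83 kN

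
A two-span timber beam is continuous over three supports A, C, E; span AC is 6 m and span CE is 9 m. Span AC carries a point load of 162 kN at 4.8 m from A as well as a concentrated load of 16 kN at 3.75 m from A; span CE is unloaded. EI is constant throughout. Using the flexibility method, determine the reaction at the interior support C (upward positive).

Insert a hinge at C; M_C is the redundant, and each span becomes simply supported.
End slopes at the hinge C, treating each span as simply supported:
  span AC: point load 162 at a = 4.8: Pab(L + a)/(6LEI) = 279.9/EI
  span AC: point load 16 at a = 3.75: Pab(L + a)/(6LEI) = 36.56/EI
  relative rotation θ_0 = (316.5 + 0)/EI = 316.5/EI
A unit hogging moment at C produces rotation L₁/(3EI) + L₂/(3EI) = 5/EI.
Compatibility: M_C·(L₁+L₂)/(3EI) = θ_0, giving M_C = 63.3 kN·m (hogging).
Span AC, ΣM about A with M_C applied at C: R_C^{AC}·6 = 837.6 + 63.3, so R_C^{AC} = 150.1 kN and R_A = 178 − 150.1 = 27.85 kN.
Span CE, ΣM about E: R_C^{CE}·9 = 0 + 63.3, so R_C^{CE} = 7.033 kN and R_E = 0 − 7.033 = -7.033 kN.
R_C = 150.1 + 7.033 = 157.2 kN.

R_C = 157.2 kN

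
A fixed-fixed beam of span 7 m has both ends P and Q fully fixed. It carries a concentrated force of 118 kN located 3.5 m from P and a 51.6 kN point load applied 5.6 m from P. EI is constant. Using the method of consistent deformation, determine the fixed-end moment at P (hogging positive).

Release both end moments; the primary structure is a simply-supported span PQ with redundants M_P and M_Q.
On the primary (simply-supported) span, the end slopes from the loading are:
  at P: point load 118 at a = 3.5: Pab(L + b)/(6LEI) = 361.4/EI
  at Q: point load 118 at a = 3.5: Pab(L + a)/(6LEI) = 361.4/EI
  at P: point load 51.6 at a = 5.6: Pab(L + b)/(6LEI) = 80.91/EI
  at Q: point load 51.6 at a = 5.6: Pab(L + a)/(6LEI) = 121.4/EI
  θ_P0 = 442.3/EI,  θ_Q0 = 482.7/EI
Flexibility coefficients: a unit moment at one end gives L/(3EI) there and L/(6EI) at the far end, so f₁₁ = f₂₂ = 2.333/EI and f₁₂ = f₂₁ = 1.167/EI.
Compatibility — zero rotation at each built-in end:
  2.333 M_P + 1.167 M_Q = 442.3
  1.167 M_P + 2.333 M_Q = 482.7
Solving the pair gives M_P = 114.8 kN·m and M_Q = 149.5 kN·m (hogging).

M_P = 114.8 kN·m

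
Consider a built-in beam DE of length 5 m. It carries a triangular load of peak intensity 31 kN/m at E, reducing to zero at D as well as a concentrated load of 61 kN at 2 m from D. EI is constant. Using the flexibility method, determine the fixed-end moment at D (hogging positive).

Release both end moments; the primary structure is a simply-supported span DE with redundants M_D and M_E.
On the primary (simply-supported) span, the end slopes from the loading are:
  at D: triangular load, peak 31: 7w₀L³/(360EI) = 75.35/EI
  at E: triangular load, peak 31: w₀L³/(45EI) = 86.11/EI
  at D: point load 61 at a = 2: Pab(L + b)/(6LEI) = 97.6/EI
  at E: point load 61 at a = 2: Pab(L + a)/(6LEI) = 85.4/EI
  θ_D0 = 172.9/EI,  θ_E0 = 171.5/EI
Flexibility coefficients: a unit moment at one end gives L/(3EI) there and L/(6EI) at the far end, so f₁₁ = f₂₂ = 1.667/EI and f₁₂ = f₂₁ = 0.8333/EI.
Compatibility — zero rotation at each built-in end:
  1.667 M_D + 0.8333 M_E = 172.9
  0.8333 M_D + 1.667 M_E = 171.5
Solving the pair gives M_D = 69.75 kN·m and M_E = 68.03 kN·m (hogging).

M_D = 69.75 kN·m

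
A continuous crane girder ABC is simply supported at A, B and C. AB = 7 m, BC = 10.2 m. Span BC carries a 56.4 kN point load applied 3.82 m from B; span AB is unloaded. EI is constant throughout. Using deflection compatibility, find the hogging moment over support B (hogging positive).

Take M_B as the redundant. Released structure: two simple spans AB and BC with a hinge at B.
Rotations at B on the released spans (each span's end-slope, ×1/EI):
  span BC: point load 56.4 at a = 3.82: Pab(L + b)/(6LEI) = 372.4/EI
  relative rotation θ_0 = (0 + 372.4)/EI = 372.4/EI
A unit hogging moment at B produces rotation L₁/(3EI) + L₂/(3EI) = 5.733/EI.
Slope continuity at B: θ_0 = M_B·5.733/EI, so M_B = 372.4/5.733 = 64.95 kN·m (hogging).

M_B = 64.95 kN·m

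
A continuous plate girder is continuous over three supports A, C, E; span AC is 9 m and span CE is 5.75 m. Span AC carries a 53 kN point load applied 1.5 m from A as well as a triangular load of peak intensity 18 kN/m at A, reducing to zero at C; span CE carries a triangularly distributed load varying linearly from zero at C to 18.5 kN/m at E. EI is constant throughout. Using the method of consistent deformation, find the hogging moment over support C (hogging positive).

Release continuity at C by inserting a hinge; the redundant is the internal moment M_C. The primary structure is two simply-supported spans AC and CE.
Discontinuity in slope at C on the released structure — sum the simple-span end rotations:
  span AC: point load 53 at a = 1.5: Pab(L + a)/(6LEI) = 115.9/EI
  span AC: triangular load, peak 18: 7w₀L³/(360EI) = 255.2/EI
  span CE: triangular load, peak 18.5: 7w₀L³/(360EI) = 68.39/EI
  relative rotation θ_0 = (371.1 + 68.39)/EI = 439.5/EI
A unit hogging moment at C produces rotation L₁/(3EI) + L₂/(3EI) = 4.917/EI.
Slope continuity at C: θ_0 = M_C·4.917/EI, so M_C = 439.5/4.917 = 89.38 kN·m (hogging).

M_C = 89.38 kN·m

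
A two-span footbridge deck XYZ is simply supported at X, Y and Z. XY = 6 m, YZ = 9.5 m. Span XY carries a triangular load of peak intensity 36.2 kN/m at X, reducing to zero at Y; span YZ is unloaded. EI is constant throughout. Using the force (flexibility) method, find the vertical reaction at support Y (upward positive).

R_Y = 44.2 kN

Insert a hinge at Y; M_Y is the redundant, and each span becomes simply supported.
End slopes at the hinge Y, treating each span as simply supported:
  span XY: triangular load, peak 36.2: 7w₀L³/(360EI) = 152/EI
  relative rotation θ_0 = (152 + 0)/EI = 152/EI
A unit hogging moment at Y produces rotation L₁/(3EI) + L₂/(3EI) = 5.167/EI.
Slope continuity at Y: θ_0 = M_Y·5.167/EI, so M_Y = 152/5.167 = 29.43 kN·m (hogging).
Span XY, ΣM about X with M_Y applied at Y: R_Y^{XY}·6 = 217.2 + 29.43, so R_Y^{XY} = 41.1 kN and R_X = 108.6 − 41.1 = 67.5 kN.
Span YZ, ΣM about Z: R_Y^{YZ}·9.5 = 0 + 29.43, so R_Y^{YZ} = 3.098 kN and R_Z = 0 − 3.098 = -3.098 kN.
R_Y = 41.1 + 3.098 = 44.2 kN.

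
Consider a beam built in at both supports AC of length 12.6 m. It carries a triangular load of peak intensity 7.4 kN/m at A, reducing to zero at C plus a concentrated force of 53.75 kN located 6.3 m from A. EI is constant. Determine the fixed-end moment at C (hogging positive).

Take the two fixed-end moments M_A, M_C as redundants; the released structure is the simple span AC.
End rotations of the released simple span under the applied load (×1/EI):
  at A: triangular load, peak 7.4: w₀L³/(45EI) = 329/EI
  at C: triangular load, peak 7.4: 7w₀L³/(360EI) = 287.8/EI
  at A: point load 53.75 at a = 6.3: Pab(L + b)/(6LEI) = 533.3/EI
  at C: point load 53.75 at a = 6.3: Pab(L + a)/(6LEI) = 533.3/EI
  θ_A0 = 862.3/EI,  θ_C0 = 821.2/EI
Flexibility coefficients: a unit moment at one end gives L/(3EI) there and L/(6EI) at the far end, so f₁₁ = f₂₂ = 4.2/EI and f₁₂ = f₂₁ = 2.1/EI.
Compatibility — zero rotation at each built-in end:
  4.2 M_A + 2.1 M_C = 862.3
  2.1 M_A + 4.2 M_C = 821.2
Solving the pair gives M_A = 143.4 kN·m and M_C = 123.8 kN·m (hogging).

M_C = 123.8 kN·m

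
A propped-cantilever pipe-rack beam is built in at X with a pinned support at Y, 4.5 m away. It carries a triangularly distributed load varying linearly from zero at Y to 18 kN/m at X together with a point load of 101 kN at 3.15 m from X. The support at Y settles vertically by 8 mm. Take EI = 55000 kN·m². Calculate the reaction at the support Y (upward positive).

Remove the prop at Y; the released (primary) structure is a cantilever built in at X.
Downward deflection at the released point Y due to the loads:
  triangular load, peak 18 at the fixed end: w₀L⁴/(30EI) = 246/EI
  point load 101 at a = 3.15: Pa²(3L − a)/(6EI) = 1729/EI
  δ_0 = 1975/EI
Flexibility coefficient — unit upward force at Y: δ_{YY} = L³/(3EI) = 30.38/EI.
With EI = 55000 kN·m²: δ_0 = 0.035905 m and δ_{YY} = 0.000552 m/kN.
Compatibility — the beam at Y must follow the support down by 0.008 m: δ_0 − R_Y·δ_{YY} = 0.008, so R_Y = (0.035905 − 0.008)/0.000552 = 50.53 kN.

R_Y = 50.53 kN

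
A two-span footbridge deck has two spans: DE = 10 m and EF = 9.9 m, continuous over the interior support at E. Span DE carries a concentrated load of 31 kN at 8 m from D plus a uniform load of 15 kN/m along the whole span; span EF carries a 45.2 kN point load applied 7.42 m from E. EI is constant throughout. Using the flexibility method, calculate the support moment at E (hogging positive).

M_E = 142.8 kN·m

Release continuity at E by inserting a hinge; the redundant is the internal moment M_E. The primary structure is two simply-supported spans DE and EF.
Rotations at E on the released spans (each span's end-slope, ×1/EI):
  span DE: point load 31 at a = 8: Pab(L + a)/(6LEI) = 148.8/EI
  span DE: UDL 15: wL³/(24EI) = 625/EI
  span EF: point load 45.2 at a = 7.42: Pab(L + b)/(6LEI) = 173.4/EI
  relative rotation θ_0 = (773.8 + 173.4)/EI = 947.2/EI
A unit hogging moment at E produces rotation L₁/(3EI) + L₂/(3EI) = 6.633/EI.
Compatibility: M_E·(L₁+L₂)/(3EI) = θ_0, giving M_E = 142.8 kN·m (hogging).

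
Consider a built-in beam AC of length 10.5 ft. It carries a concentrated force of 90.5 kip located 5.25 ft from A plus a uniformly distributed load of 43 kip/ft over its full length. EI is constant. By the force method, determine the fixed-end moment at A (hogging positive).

Release both end moments; the primary structure is a simply-supported span AC with redundants M_A and M_C.
Simple-span end rotations at A and C under the given loads:
  at A: point load 90.5 at a = 5.25: Pab(L + b)/(6LEI) = 623.6/EI
  at C: point load 90.5 at a = 5.25: Pab(L + a)/(6LEI) = 623.6/EI
  at A: UDL 43: wL³/(24EI) = 2074/EI
  at C: UDL 43: wL³/(24EI) = 2074/EI
  θ_A0 = 2698/EI,  θ_C0 = 2698/EI
Flexibility coefficients: a unit moment at one end gives L/(3EI) there and L/(6EI) at the far end, so f₁₁ = f₂₂ = 3.5/EI and f₁₂ = f₂₁ = 1.75/EI.
Compatibility — zero rotation at each built-in end:
  3.5 M_A + 1.75 M_C = 2698
  1.75 M_A + 3.5 M_C = 2698
Solving the pair gives M_A = 513.8 kip·ft and M_C = 513.8 kip·ft (hogging).

M_A = 513.8 kip·ft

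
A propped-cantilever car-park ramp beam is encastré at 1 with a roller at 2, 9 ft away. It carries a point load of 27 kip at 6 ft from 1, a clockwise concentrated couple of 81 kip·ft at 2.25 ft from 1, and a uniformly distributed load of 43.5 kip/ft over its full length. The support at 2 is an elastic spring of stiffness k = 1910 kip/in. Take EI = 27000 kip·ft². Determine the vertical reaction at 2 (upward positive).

R_2 = 165.9 kip

Choose R_2 as the redundant. The primary structure is the cantilever fixed at 1.
Deflection at 2 on the released cantilever, summing each load's contribution:
  point load 27 at a = 6: Pa²(3L − a)/(6EI) = 3402/EI
  clockwise couple 81 at a = 2.25: M₀a(2L − a)/(2EI) = 1435/EI
  UDL 43.5: wL⁴/(8EI) = 35675/EI
  δ_0 = 40513/EI
Tip deflection under a unit load at 2: L³/(3EI) = 243/EI.
With EI = 27000 kip·ft²: δ_0 = 1.5005 ft and δ_{22} = 0.009 ft/kip.
Compatibility — the spring shortens by R_2/k under the reaction it provides: δ_0 − R_2·δ_{22} = R_2/k. With 1/k = 1/(1910×12) ft/kip = 0.000044 ft/kip, R_2 = δ_0 / (δ_{22} + 1/k) = 1.5005 / (0.009 + 0.000044) = 165.9 kip.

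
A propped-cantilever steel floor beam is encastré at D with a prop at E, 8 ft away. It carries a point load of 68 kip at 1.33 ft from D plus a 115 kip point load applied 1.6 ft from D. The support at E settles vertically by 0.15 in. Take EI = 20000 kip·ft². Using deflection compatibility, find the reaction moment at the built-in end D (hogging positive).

M_D = 213.3 kip·ft

Release the roller at E. Primary structure: cantilever fixed at D.
Primary-structure tip deflection at E by superposition:
  point load 68 at a = 1.33: Pa²(3L − a)/(6EI) = 454.5/EI
  point load 115 at a = 1.6: Pa²(3L − a)/(6EI) = 1099/EI
  δ_0 = 1554/EI
Flexibility coefficient — unit upward force at E: δ_{EE} = L³/(3EI) = 170.7/EI.
With EI = 20000 kip·ft²: δ_0 = 0.077679 ft and δ_{EE} = 0.008533 ft/kip.
Compatibility — the beam at E must follow the support down by 0.0125 ft: δ_0 − R_E·δ_{EE} = 0.0125, so R_E = (0.077679 − 0.0125)/0.008533 = 7.638 kip.
Moment equilibrium about D: M_D = Σ(load moments about D) − R_E·L = 274.4 − 7.638×8 = 213.3 kip·ft.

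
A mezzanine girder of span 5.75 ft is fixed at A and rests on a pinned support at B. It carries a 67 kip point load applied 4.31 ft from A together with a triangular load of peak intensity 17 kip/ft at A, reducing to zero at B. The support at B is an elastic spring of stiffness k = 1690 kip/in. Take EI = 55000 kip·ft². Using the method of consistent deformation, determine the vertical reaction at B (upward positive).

Release the roller at B. Primary structure: cantilever fixed at A.
Primary-structure tip deflection at B by superposition:
  point load 67 at a = 4.31: Pa²(3L − a)/(6EI) = 2684/EI
  triangular load, peak 17 at the fixed end: w₀L⁴/(30EI) = 619.4/EI
  δ_0 = 3304/EI
Flexibility coefficient — unit upward force at B: δ_{BB} = L³/(3EI) = 63.37/EI.
With EI = 55000 kip·ft²: δ_0 = 0.060066 ft and δ_{BB} = 0.001152 ft/kip.
Compatibility — the spring shortens by R_B/k under the reaction it provides: δ_0 − R_B·δ_{BB} = R_B/k. With 1/k = 1/(1690×12) ft/kip = 0.000049 ft/kip, R_B = δ_0 / (δ_{BB} + 1/k) = 0.060066 / (0.001152 + 0.000049) = 49.99 kip.

R_B = 49.99 kip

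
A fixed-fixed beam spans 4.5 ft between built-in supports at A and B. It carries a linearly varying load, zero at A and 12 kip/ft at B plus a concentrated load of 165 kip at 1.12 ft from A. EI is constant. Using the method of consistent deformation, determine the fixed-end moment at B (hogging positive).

Release both end moments; the primary structure is a simply-supported span AB with redundants M_A and M_B.
End rotations of the released simple span under the applied load (×1/EI):
  at A: triangular load, peak 12: 7w₀L³/(360EI) = 21.26/EI
  at B: triangular load, peak 12: w₀L³/(45EI) = 24.3/EI
  at A: point load 165 at a = 1.12: Pab(L + b)/(6LEI) = 182.3/EI
  at B: point load 165 at a = 1.12: Pab(L + a)/(6LEI) = 130/EI
  θ_A0 = 203.6/EI,  θ_B0 = 154.3/EI
Flexibility coefficients: a unit moment at one end gives L/(3EI) there and L/(6EI) at the far end, so f₁₁ = f₂₂ = 1.5/EI and f₁₂ = f₂₁ = 0.75/EI.
Compatibility — zero rotation at each built-in end:
  1.5 M_A + 0.75 M_B = 203.6
  0.75 M_A + 1.5 M_B = 154.3
Solving the pair gives M_A = 112.4 kip·ft and M_B = 46.7 kip·ft (hogging).

M_B = 46.7 kip·ft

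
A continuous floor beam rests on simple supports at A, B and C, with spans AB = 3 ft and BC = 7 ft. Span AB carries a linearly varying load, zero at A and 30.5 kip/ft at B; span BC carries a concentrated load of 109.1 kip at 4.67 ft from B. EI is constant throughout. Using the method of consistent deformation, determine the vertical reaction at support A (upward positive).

R_A = -12.95 kip

Release continuity at B by inserting a hinge; the redundant is the internal moment M_B. The primary structure is two simply-supported spans AB and BC.
End slopes at the hinge B, treating each span as simply supported:
  span AB: triangular load, peak 30.5: w₀L³/(45EI) = 18.3/EI
  span BC: point load 109.1 at a = 4.67: Pab(L + b)/(6LEI) = 263.7/EI
  relative rotation θ_0 = (18.3 + 263.7)/EI = 282/EI
A unit hogging moment at B produces rotation L₁/(3EI) + L₂/(3EI) = 3.333/EI.
Compatibility: M_B·(L₁+L₂)/(3EI) = θ_0, giving M_B = 84.6 kip·ft (hogging).
Span AB, ΣM about A with M_B applied at B: R_B^{AB}·3 = 91.5 + 84.6, so R_B^{AB} = 58.7 kip and R_A = 45.75 − 58.7 = -12.95 kip.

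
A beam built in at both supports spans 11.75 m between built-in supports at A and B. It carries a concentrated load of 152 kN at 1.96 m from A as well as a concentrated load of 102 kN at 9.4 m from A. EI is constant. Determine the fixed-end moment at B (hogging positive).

Take the two fixed-end moments M_A, M_B as redundants; the released structure is the simple span AB.
Simple-span end rotations at A and B under the given loads:
  at A: point load 152 at a = 1.96: Pab(L + b)/(6LEI) = 891.1/EI
  at B: point load 152 at a = 1.96: Pab(L + a)/(6LEI) = 567.2/EI
  at A: point load 102 at a = 9.4: Pab(L + b)/(6LEI) = 450.6/EI
  at B: point load 102 at a = 9.4: Pab(L + a)/(6LEI) = 676/EI
  θ_A0 = 1342/EI,  θ_B0 = 1243/EI
Flexibility coefficients: a unit moment at one end gives L/(3EI) there and L/(6EI) at the far end, so f₁₁ = f₂₂ = 3.917/EI and f₁₂ = f₂₁ = 1.958/EI.
Compatibility — zero rotation at each built-in end:
  3.917 M_A + 1.958 M_B = 1342
  1.958 M_A + 3.917 M_B = 1243
Solving the pair gives M_A = 245.2 kN·m and M_B = 194.8 kN·m (hogging).

M_B = 194.8 kN·m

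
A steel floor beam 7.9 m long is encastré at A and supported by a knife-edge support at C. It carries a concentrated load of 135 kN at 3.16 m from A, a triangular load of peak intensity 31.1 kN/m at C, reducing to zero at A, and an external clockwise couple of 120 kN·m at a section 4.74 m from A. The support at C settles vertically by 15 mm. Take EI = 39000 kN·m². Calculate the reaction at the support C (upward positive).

R_C = 111.2 kN

Release the roller at C. Primary structure: cantilever fixed at A.
Downward deflection at the released point C due to the loads:
  point load 135 at a = 3.16: Pa²(3L − a)/(6EI) = 4615/EI
  triangular load, peak 31.1 at the free end: 11w₀L⁴/(120EI) = 11104/EI
  clockwise couple 120 at a = 4.74: M₀a(2L − a)/(2EI) = 3145/EI
  δ_0 = 18864/EI
Tip deflection under a unit load at C: L³/(3EI) = 164.3/EI.
With EI = 39000 kN·m²: δ_0 = 0.4837 m and δ_{CC} = 0.004214 m/kN.
Compatibility — the beam at C must follow the support down by 0.015 m: δ_0 − R_C·δ_{CC} = 0.015, so R_C = (0.4837 − 0.015)/0.004214 = 111.2 kN.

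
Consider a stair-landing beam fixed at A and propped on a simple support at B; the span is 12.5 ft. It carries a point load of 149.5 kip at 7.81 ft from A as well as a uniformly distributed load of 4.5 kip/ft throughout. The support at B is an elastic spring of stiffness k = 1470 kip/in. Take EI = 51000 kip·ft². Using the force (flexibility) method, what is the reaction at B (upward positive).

R_B = 90 kip

Choose R_B as the redundant. The primary structure is the cantilever fixed at A.
Downward deflection at the released point B due to the loads:
  point load 149.5 at a = 7.81: Pa²(3L − a)/(6EI) = 45123/EI
  UDL 4.5: wL⁴/(8EI) = 13733/EI
  δ_0 = 58856/EI
Tip deflection under a unit load at B: L³/(3EI) = 651/EI.
With EI = 51000 kip·ft²: δ_0 = 1.154 ft and δ_{BB} = 0.012766 ft/kip.
Compatibility — the spring shortens by R_B/k under the reaction it provides: δ_0 − R_B·δ_{BB} = R_B/k. With 1/k = 1/(1470×12) ft/kip = 0.000057 ft/kip, R_B = δ_0 / (δ_{BB} + 1/k) = 1.154 / (0.012766 + 0.000057) = 90 kip.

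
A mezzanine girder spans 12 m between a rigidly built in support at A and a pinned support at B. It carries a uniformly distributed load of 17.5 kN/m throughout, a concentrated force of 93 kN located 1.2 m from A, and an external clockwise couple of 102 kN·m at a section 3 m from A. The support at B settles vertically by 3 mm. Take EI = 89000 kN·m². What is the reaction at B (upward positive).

Choose R_B as the redundant. The primary structure is the cantilever fixed at A.
Deflection at B on the released cantilever, summing each load's contribution:
  UDL 17.5: wL⁴/(8EI) = 45360/EI
  point load 93 at a = 1.2: Pa²(3L − a)/(6EI) = 776.7/EI
  clockwise couple 102 at a = 3: M₀a(2L − a)/(2EI) = 3213/EI
  δ_0 = 49350/EI
Tip deflection under a unit load at B: L³/(3EI) = 576/EI.
With EI = 89000 kN·m²: δ_0 = 0.55449 m and δ_{BB} = 0.006472 m/kN.
Compatibility — the beam at B must follow the support down by 0.003 m: δ_0 − R_B·δ_{BB} = 0.003, so R_B = (0.55449 − 0.003)/0.006472 = 85.21 kN.

R_B = 85.21 kN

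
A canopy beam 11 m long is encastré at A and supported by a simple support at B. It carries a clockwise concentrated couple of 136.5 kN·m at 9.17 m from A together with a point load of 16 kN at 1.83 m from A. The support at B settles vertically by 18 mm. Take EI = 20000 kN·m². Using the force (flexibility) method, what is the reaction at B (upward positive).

Take the reaction at B as the redundant and release it; the primary structure is a cantilever fixed at A.
Primary-structure tip deflection at B by superposition:
  clockwise couple 136.5 at a = 9.17: M₀a(2L − a)/(2EI) = 8030/EI
  point load 16 at a = 1.83: Pa²(3L − a)/(6EI) = 278.4/EI
  δ_0 = 8308/EI
Flexibility coefficient — unit upward force at B: δ_{BB} = L³/(3EI) = 443.7/EI.
With EI = 20000 kN·m²: δ_0 = 0.4154 m and δ_{BB} = 0.022183 m/kN.
Compatibility — the beam at B must follow the support down by 0.018 m: δ_0 − R_B·δ_{BB} = 0.018, so R_B = (0.4154 − 0.018)/0.022183 = 17.91 kN.

R_B = 17.91 kN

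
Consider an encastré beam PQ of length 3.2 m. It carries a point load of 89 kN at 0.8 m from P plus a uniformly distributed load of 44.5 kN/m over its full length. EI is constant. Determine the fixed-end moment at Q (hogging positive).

M_Q = 51.32 kN·m

Take the two fixed-end moments M_P, M_Q as redundants; the released structure is the simple span PQ.
End rotations of the released simple span under the applied load (×1/EI):
  at P: point load 89 at a = 0.8: Pab(L + b)/(6LEI) = 49.84/EI
  at Q: point load 89 at a = 0.8: Pab(L + a)/(6LEI) = 35.6/EI
  at P: UDL 44.5: wL³/(24EI) = 60.76/EI
  at Q: UDL 44.5: wL³/(24EI) = 60.76/EI
  θ_P0 = 110.6/EI,  θ_Q0 = 96.36/EI
Flexibility coefficients: a unit moment at one end gives L/(3EI) there and L/(6EI) at the far end, so f₁₁ = f₂₂ = 1.067/EI and f₁₂ = f₂₁ = 0.5333/EI.
Compatibility — zero rotation at each built-in end:
  1.067 M_P + 0.5333 M_Q = 110.6
  0.5333 M_P + 1.067 M_Q = 96.36
Solving the pair gives M_P = 78.02 kN·m and M_Q = 51.32 kN·m (hogging).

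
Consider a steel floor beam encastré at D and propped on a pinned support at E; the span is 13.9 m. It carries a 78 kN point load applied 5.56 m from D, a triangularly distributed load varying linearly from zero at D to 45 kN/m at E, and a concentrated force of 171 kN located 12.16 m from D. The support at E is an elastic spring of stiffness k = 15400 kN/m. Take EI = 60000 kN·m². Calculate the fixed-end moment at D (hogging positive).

M_D = 881.5 kN·m

Take the reaction at E as the redundant and release it; the primary structure is a cantilever fixed at D.
Primary-structure tip deflection at E by superposition:
  point load 78 at a = 5.56: Pa²(3L − a)/(6EI) = 14524/EI
  triangular load, peak 45 at the free end: 11w₀L⁴/(120EI) = 153987/EI
  point load 171 at a = 12.16: Pa²(3L − a)/(6EI) = 124487/EI
  δ_0 = 292997/EI
Tip deflection under a unit load at E: L³/(3EI) = 895.2/EI.
With EI = 60000 kN·m²: δ_0 = 4.8833 m and δ_{EE} = 0.01492 m/kN.
Compatibility — the spring shortens by R_E/k under the reaction it provides: δ_0 − R_E·δ_{EE} = R_E/k. With 1/k = 0.000065 m/kN, R_E = δ_0 / (δ_{EE} + 1/k) = 4.8833 / (0.01492 + 0.000065) = 325.9 kN.
Moment equilibrium about D: M_D = Σ(load moments about D) − R_E·L = 5411 − 325.9×13.9 = 881.5 kN·m.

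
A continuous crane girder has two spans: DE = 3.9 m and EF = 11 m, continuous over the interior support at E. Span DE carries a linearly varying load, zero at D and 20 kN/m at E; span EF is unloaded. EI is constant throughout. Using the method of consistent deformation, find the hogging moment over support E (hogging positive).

Insert a hinge at E; M_E is the redundant, and each span becomes simply supported.
Rotations at E on the released spans (each span's end-slope, ×1/EI):
  span DE: triangular load, peak 20: w₀L³/(45EI) = 26.36/EI
  relative rotation θ_0 = (26.36 + 0)/EI = 26.36/EI
A unit hogging moment at E produces rotation L₁/(3EI) + L₂/(3EI) = 4.967/EI.
Compatibility: M_E·(L₁+L₂)/(3EI) = θ_0, giving M_E = 5.308 kN·m (hogging).

M_E = 5.308 kN·m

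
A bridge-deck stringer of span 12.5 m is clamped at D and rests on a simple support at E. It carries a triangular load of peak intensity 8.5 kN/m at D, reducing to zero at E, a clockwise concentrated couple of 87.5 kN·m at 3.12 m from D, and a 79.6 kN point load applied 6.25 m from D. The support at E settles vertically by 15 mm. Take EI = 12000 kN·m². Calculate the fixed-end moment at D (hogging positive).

Take the reaction at E as the redundant and release it; the primary structure is a cantilever fixed at D.
Downward deflection at the released point E due to the loads:
  triangular load, peak 8.5 at the fixed end: w₀L⁴/(30EI) = 6917/EI
  clockwise couple 87.5 at a = 3.12: M₀a(2L − a)/(2EI) = 2987/EI
  point load 79.6 at a = 6.25: Pa²(3L − a)/(6EI) = 16195/EI
  δ_0 = 26099/EI
Flexibility coefficient — unit upward force at E: δ_{EE} = L³/(3EI) = 651/EI.
With EI = 12000 kN·m²: δ_0 = 2.1749 m and δ_{EE} = 0.054253 m/kN.
Compatibility — the beam at E must follow the support down by 0.015 m: δ_0 − R_E·δ_{EE} = 0.015, so R_E = (2.1749 − 0.015)/0.054253 = 39.81 kN.
Moment equilibrium about D: M_D = Σ(load moments about D) − R_E·L = 806.4 − 39.81×12.5 = 308.7 kN·m.

M_D = 308.7 kN·m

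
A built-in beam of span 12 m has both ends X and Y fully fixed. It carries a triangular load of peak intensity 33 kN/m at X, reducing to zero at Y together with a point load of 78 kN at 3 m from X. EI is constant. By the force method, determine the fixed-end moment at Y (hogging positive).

M_Y = 202.3 kN·m

Take the two fixed-end moments M_X, M_Y as redundants; the released structure is the simple span XY.
On the primary (simply-supported) span, the end slopes from the loading are:
  at X: triangular load, peak 33: w₀L³/(45EI) = 1267/EI
  at Y: triangular load, peak 33: 7w₀L³/(360EI) = 1109/EI
  at X: point load 78 at a = 3: Pab(L + b)/(6LEI) = 614.2/EI
  at Y: point load 78 at a = 3: Pab(L + a)/(6LEI) = 438.8/EI
  θ_X0 = 1881/EI,  θ_Y0 = 1548/EI
Flexibility coefficients: a unit moment at one end gives L/(3EI) there and L/(6EI) at the far end, so f₁₁ = f₂₂ = 4/EI and f₁₂ = f₂₁ = 2/EI.
Compatibility — zero rotation at each built-in end:
  4 M_X + 2 M_Y = 1881
  2 M_X + 4 M_Y = 1548
Solving the pair gives M_X = 369.2 kN·m and M_Y = 202.3 kN·m (hogging).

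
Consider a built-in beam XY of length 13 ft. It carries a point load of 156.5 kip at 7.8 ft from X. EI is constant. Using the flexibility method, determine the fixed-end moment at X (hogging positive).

Take the two fixed-end moments M_X, M_Y as redundants; the released structure is the simple span XY.
On the primary (simply-supported) span, the end slopes from the loading are:
  at X: point load 156.5 at a = 7.8: Pab(L + b)/(6LEI) = 1481/EI
  at Y: point load 156.5 at a = 7.8: Pab(L + a)/(6LEI) = 1693/EI
  θ_X0 = 1481/EI,  θ_Y0 = 1693/EI
Flexibility coefficients: a unit moment at one end gives L/(3EI) there and L/(6EI) at the far end, so f₁₁ = f₂₂ = 4.333/EI and f₁₂ = f₂₁ = 2.167/EI.
Compatibility — zero rotation at each built-in end:
  4.333 M_X + 2.167 M_Y = 1481
  2.167 M_X + 4.333 M_Y = 1693
Solving the pair gives M_X = 195.3 kip·ft and M_Y = 293 kip·ft (hogging).

M_X = 195.3 kip·ft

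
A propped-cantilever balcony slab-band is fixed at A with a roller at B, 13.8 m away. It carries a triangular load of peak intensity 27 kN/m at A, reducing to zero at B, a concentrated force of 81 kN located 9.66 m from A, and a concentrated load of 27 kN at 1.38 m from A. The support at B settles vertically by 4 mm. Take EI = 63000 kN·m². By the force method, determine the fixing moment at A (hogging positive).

Remove the prop at B; the released (primary) structure is a cantilever built in at A.
Free-end deflection of the primary structure under the applied loading (downward +):
  triangular load, peak 27 at the fixed end: w₀L⁴/(30EI) = 32641/EI
  point load 81 at a = 9.66: Pa²(3L − a)/(6EI) = 39985/EI
  point load 27 at a = 1.38: Pa²(3L − a)/(6EI) = 343/EI
  δ_0 = 72968/EI
Flexibility coefficient — unit upward force at B: δ_{BB} = L³/(3EI) = 876/EI.
With EI = 63000 kN·m²: δ_0 = 1.1582 m and δ_{BB} = 0.013905 m/kN.
Compatibility — the beam at B must follow the support down by 0.004 m: δ_0 − R_B·δ_{BB} = 0.004, so R_B = (1.1582 − 0.004)/0.013905 = 83.01 kN.
Moment equilibrium about A: M_A = Σ(load moments about A) − R_B·L = 1677 − 83.01×13.8 = 531.2 kN·m.

M_A = 531.2 kN·m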